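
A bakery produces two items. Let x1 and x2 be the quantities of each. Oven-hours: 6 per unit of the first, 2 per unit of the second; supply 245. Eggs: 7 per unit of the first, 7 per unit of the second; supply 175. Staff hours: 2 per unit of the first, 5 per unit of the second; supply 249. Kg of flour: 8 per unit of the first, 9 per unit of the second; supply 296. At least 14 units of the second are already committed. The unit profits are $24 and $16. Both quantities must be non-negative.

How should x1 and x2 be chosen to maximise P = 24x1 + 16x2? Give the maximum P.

Corner points and P = 24x1 + 16x2:
  (0, 25) → P = 400
  (0, 14) → P = 224
  (11, 14) → P = 488

x1 = 11, x2 = 14, maximum P = 488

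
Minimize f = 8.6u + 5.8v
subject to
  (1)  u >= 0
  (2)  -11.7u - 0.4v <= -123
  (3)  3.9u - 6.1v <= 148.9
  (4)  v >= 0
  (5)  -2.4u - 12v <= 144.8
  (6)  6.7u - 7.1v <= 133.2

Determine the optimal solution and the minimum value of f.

Corner points and f = 8.6u + 5.8v:
  (0, 615/2) → f = 3567/2
  (410/39, 0) → f = 3526/39
  (1332/67, 0) → f = 57276/335
The feasible region is unbounded (it extends along (0, 1), (71, 67)), but f strictly increases along every unbounded feasible direction, so there is no improving ray and the minimum is attained at a vertex.

The optimum lies where -11.7u - 0.4v = -123 and v = 0.
Solving simultaneously gives u = 410/39, v = 0.

u = 410/39, v = 0, minimum f = 3526/39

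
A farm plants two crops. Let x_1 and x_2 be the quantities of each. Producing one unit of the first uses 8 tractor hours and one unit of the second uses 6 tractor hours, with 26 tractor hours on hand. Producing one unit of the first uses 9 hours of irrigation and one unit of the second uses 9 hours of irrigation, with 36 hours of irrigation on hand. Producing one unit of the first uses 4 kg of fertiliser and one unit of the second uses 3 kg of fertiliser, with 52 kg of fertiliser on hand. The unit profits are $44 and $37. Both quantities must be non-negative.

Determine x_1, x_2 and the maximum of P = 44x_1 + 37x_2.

Vertices and P = 44x_1 + 37x_2:
  (0, 0) → P = 0
  (0, 4) → P = 148
  (13/4, 0) → P = 143
  (1, 3) → P = 155

x_1 = 1, x_2 = 3, maximum P = 155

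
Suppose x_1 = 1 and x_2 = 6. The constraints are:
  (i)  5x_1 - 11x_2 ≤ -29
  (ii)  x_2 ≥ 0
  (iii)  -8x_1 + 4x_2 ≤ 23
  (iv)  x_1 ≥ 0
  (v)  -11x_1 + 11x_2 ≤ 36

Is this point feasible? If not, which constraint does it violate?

not feasible — violates (v)

Constraint (v): -11x_1 + 11x_2 = 55, which is not ≤ 36. All other constraints are satisfied.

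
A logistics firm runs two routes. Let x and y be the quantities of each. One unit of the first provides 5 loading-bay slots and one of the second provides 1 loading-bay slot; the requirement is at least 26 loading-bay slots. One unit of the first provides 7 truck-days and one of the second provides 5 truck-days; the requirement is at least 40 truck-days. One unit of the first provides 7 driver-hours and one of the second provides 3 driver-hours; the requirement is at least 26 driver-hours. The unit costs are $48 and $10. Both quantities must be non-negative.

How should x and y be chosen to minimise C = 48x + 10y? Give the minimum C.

x = 5, y = 1, minimum C = 250

Feasible corners and C = 48x + 10y:
  (0, 26) → C = 260
  (40/7, 0) → C = 1920/7
  (5, 1) → C = 250
The feasible region is unbounded (it extends along (0, 1), (1, 0)), but C strictly increases along every unbounded feasible direction, so there is no improving ray and the minimum is attained at a vertex.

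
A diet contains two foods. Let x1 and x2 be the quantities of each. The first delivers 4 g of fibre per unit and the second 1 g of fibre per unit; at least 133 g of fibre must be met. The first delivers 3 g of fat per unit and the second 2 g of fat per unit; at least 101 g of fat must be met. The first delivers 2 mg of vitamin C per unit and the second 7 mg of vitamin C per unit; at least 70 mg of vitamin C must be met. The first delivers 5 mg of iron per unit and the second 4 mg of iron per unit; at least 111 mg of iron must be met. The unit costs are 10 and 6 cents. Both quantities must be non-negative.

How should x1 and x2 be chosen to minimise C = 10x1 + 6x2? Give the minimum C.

Corner points and C = 10x1 + 6x2:
  (0, 133) → C = 798
  (35, 0) → C = 350
  (33, 1) → C = 336
  (567/17, 8/17) → C = 5718/17
The feasible region is unbounded (it extends along (0, 1), (1, 0)), but C strictly increases along every unbounded feasible direction, so there is no improving ray and the minimum is attained at a vertex.

At the optimal vertex, 4x1 + x2 = 133 and 3x1 + 2x2 = 101.
Solving simultaneously gives x1 = 33, x2 = 1.

x1 = 33, x2 = 1, minimum C = 336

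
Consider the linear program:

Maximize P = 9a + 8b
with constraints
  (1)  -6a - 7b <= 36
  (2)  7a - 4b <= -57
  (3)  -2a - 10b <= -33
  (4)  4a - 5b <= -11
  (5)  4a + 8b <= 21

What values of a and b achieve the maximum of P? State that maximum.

Corner points and P = 9a + 8b:
  (-591/46, 135/23) → P = -3159/46
  (-87/4, 27/2) → P = -351/4
  (-73/13, 115/26) → P = -197/13
  (-31/6, 125/24) → P = -29/6

a = -31/6, b = 125/24, maximum P = -29/6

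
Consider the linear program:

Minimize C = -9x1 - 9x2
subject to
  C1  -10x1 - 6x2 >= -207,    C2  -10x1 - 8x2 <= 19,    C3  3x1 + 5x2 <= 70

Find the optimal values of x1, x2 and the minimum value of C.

Feasible corners and C = -9x1 - 9x2:
  (177/2, -113) → C = 441/2
  (615/32, 79/32) → C = -3123/16
  (-655/26, 757/26) → C = -459/13

x1 = 615/32, x2 = 79/32, minimum C = -3123/16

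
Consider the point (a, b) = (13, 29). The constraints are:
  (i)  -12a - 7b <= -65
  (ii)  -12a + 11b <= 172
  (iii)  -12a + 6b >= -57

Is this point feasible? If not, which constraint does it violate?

(i): -359 ≤ -65 ✓
(ii): 163 ≤ 172 ✓
(iii): 18 ≥ -57 ✓

feasible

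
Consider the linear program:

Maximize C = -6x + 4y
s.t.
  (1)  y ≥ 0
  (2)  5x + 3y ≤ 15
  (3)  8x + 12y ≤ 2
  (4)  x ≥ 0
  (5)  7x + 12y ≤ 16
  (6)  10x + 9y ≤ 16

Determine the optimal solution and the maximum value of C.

Vertices and C = -6x + 4y:
  (1/4, 0) → C = -3/2
  (0, 0) → C = 0
  (0, 1/6) → C = 2/3

At the optimal vertex, 8x + 12y = 2 and x = 0.
Solving simultaneously gives x = 0, y = 1/6.

x = 0, y = 1/6, maximum C = 2/3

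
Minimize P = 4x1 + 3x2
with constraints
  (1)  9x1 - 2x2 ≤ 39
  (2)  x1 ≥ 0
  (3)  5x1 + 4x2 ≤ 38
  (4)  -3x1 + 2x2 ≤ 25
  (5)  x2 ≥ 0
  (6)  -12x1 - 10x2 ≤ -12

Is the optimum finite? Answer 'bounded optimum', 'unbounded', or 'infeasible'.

bounded optimum

Vertices and P = 4x1 + 3x2:
  (116/23, 147/46) → P = 1369/46
  (13/3, 0) → P = 52/3
  (0, 19/2) → P = 57/2
  (0, 6/5) → P = 18/5
  (1, 0) → P = 4
The feasible region has finitely many vertices and no improving ray; the minimum is 18/5 at (0, 6/5).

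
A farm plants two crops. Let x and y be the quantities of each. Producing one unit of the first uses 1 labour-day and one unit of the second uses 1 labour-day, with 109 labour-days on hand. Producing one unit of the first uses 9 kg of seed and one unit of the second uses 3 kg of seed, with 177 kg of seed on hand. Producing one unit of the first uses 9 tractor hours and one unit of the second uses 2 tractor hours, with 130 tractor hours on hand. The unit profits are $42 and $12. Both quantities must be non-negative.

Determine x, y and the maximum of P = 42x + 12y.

x = 4, y = 47, maximum P = 732

Corner points and P = 42x + 12y:
  (0, 0) → P = 0
  (0, 59) → P = 708
  (130/9, 0) → P = 1820/3
  (4, 47) → P = 732

At the optimal vertex, 9x + 3y = 177 and 9x + 2y = 130.
Solving simultaneously gives x = 4, y = 47.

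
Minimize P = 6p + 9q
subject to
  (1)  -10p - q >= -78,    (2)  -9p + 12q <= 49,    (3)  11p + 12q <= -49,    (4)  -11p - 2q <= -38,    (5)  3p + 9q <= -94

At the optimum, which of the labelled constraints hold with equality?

(1) and (4)

Extreme points and P = 6p + 9q:
  (118/9, -478/9) → P = -1198/3
  (796/87, -1174/87) → P = -1930/29
  (530/93, -1148/93) → P = -2384/31

The minimum is at (118/9, -478/9). Substituting into each constraint, equality holds for (1) and (4); the remaining constraints have slack.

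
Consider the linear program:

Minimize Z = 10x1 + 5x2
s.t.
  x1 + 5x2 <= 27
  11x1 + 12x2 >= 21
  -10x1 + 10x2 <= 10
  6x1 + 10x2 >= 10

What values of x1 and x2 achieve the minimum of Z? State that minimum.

Vertices and Z = 10x1 + 5x2:
  (11/3, 14/3) → Z = 60
  (9/23, 32/23) → Z = 250/23
  (45/19, -8/19) → Z = 410/19
The feasible region is unbounded (it extends along (5, -1), (5, -3)), but Z strictly increases along every unbounded feasible direction, so there is no improving ray and the minimum is attained at a vertex.

At the optimal vertex, 11x1 + 12x2 = 21 and -10x1 + 10x2 = 10.
Solving simultaneously gives x1 = 9/23, x2 = 32/23.

x1 = 9/23, x2 = 32/23, minimum Z = 250/23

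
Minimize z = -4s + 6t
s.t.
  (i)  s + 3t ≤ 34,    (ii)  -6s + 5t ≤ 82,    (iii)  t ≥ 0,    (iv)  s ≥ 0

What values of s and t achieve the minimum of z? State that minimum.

s = 34, t = 0, minimum z = -136

Vertices and z = -4s + 6t:
  (34, 0) → z = -136
  (0, 34/3) → z = 68
  (0, 0) → z = 0

At the optimal vertex, s + 3t = 34 and t = 0.
Solving simultaneously gives s = 34, t = 0.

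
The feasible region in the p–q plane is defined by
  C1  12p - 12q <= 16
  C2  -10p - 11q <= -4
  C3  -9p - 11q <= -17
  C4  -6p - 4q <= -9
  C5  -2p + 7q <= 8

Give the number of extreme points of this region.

4

Of the 10 pairwise boundary intersections, those satisfying every inequality are:
  (19/12, 1/4)
  (52/15, 32/15)
  (31/30, 7/10)
  (31/50, 33/25)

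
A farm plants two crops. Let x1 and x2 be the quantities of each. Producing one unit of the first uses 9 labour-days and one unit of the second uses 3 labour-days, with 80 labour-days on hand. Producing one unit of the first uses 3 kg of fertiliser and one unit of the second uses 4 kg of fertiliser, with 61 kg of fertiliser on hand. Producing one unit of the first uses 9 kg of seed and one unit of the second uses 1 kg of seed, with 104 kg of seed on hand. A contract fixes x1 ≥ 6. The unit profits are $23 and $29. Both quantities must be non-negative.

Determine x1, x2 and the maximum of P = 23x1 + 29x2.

At the optimal vertex, 9x1 + 3x2 = 80 and x1 = 6.
Solving simultaneously gives x1 = 6, x2 = 26/3.

x1 = 6, x2 = 26/3, maximum P = 1168/3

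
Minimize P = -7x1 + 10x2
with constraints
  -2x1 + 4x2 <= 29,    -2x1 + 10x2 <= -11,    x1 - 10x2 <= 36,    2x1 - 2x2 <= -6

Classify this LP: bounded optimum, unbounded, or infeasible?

Corner points and P = -7x1 + 10x2:
  (-25, -61/10) → P = 114
  (-41/8, -17/8) → P = 117/8
  (-22/3, -13/3) → P = 8
The feasible region has finitely many vertices and no improving ray; the minimum is 8 at (-22/3, -13/3).

bounded optimum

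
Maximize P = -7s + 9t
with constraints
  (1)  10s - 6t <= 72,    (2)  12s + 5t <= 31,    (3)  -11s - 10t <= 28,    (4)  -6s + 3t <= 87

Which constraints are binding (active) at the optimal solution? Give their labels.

(2) and (4)

Extreme points and P = -7s + 9t:
  (273/61, -277/61) → P = -4404/61
  (276/83, -536/83) → P = -6756/83
  (-57/11, 205/11) → P = 204
  (-318/31, 263/31) → P = 4593/31

The maximum is at (-57/11, 205/11). Substituting into each constraint, equality holds for (2) and (4); the remaining constraints have slack.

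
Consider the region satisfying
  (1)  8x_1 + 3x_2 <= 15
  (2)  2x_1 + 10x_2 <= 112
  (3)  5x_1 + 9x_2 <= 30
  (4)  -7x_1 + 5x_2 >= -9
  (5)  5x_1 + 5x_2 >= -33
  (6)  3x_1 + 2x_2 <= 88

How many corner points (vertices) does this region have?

5

Of the 15 pairwise boundary intersections, those satisfying every inequality are:
  (15/19, 55/19)
  (102/61, 33/61)
  (-177/8, 125/8)
  (-89/4, 313/20)
  (-2, -23/5)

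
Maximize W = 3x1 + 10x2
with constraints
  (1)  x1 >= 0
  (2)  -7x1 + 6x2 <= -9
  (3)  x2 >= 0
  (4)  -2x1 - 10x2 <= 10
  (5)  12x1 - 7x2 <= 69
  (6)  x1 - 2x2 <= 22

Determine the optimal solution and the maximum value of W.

Feasible corners and W = 3x1 + 10x2:
  (9/7, 0) → W = 27/7
  (351/23, 375/23) → W = 4803/23
  (23/4, 0) → W = 69/4

The binding constraints are -7x1 + 6x2 = -9 and 12x1 - 7x2 = 69.
Solving simultaneously gives x1 = 351/23, x2 = 375/23.

x1 = 351/23, x2 = 375/23, maximum W = 4803/23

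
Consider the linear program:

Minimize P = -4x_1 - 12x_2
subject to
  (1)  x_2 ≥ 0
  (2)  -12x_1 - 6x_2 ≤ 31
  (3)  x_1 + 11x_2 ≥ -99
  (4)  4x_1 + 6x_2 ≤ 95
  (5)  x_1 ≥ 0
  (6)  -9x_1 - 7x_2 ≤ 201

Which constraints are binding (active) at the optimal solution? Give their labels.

Vertices and P = -4x_1 - 12x_2:
  (95/4, 0) → P = -95
  (0, 0) → P = 0
  (0, 95/6) → P = -190

The minimum is at (0, 95/6). Substituting into each constraint, equality holds for (4) and (5); the remaining constraints have slack.

(4) and (5)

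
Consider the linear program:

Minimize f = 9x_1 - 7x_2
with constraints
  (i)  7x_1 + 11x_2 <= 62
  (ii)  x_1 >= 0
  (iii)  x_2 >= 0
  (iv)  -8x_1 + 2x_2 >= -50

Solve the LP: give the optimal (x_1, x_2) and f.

x_1 = 0, x_2 = 62/11, minimum f = -434/11

Corner points and f = 9x_1 - 7x_2:
  (0, 62/11) → f = -434/11
  (337/51, 73/51) → f = 2522/51
  (0, 0) → f = 0
  (25/4, 0) → f = 225/4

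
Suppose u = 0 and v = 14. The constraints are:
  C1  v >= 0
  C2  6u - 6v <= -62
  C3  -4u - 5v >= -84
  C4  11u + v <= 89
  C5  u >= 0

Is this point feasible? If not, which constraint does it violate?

C1: 14 ≥ 0 ✓
C2: -84 ≤ -62 ✓
C3: -70 ≥ -84 ✓
C4: 14 ≤ 89 ✓
C5: 0 ≥ 0 ✓

feasible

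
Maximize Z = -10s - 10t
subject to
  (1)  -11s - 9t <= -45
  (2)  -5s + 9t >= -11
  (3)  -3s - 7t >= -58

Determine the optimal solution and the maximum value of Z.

Vertices and Z = -10s - 10t:
  (7/2, 13/18) → Z = -380/9
  (-207/50, 503/50) → Z = -296/5
  (599/62, 257/62) → Z = -4280/31

The optimum lies where -11s - 9t = -45 and -5s + 9t = -11.
Solving simultaneously gives s = 7/2, t = 13/18.

s = 7/2, t = 13/18, maximum Z = -380/9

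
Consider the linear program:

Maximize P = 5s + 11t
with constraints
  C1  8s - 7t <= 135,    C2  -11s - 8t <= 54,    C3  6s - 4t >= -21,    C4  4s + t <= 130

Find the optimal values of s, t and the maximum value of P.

Vertices and P = 5s + 11t:
  (234/47, -639/47) → P = -5859/47
  (1045/36, 125/9) → P = 3575/12
  (-96/23, -93/92) → P = -2943/92
  (499/22, 432/11) → P = 11999/22

At the optimal vertex, 6s - 4t = -21 and 4s + t = 130.
Solving simultaneously gives s = 499/22, t = 432/11.

s = 499/22, t = 432/11, maximum P = 11999/22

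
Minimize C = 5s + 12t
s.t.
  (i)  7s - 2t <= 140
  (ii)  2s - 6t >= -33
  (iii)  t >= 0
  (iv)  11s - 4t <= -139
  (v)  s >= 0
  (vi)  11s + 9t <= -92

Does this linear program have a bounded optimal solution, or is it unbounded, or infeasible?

infeasible

The boundaries 2s - 6t = -33 and t = 0 meet at (-33/2, 0), but that point violates s ≥ 0. Every candidate vertex is excluded by some other constraint, so the feasible region is empty.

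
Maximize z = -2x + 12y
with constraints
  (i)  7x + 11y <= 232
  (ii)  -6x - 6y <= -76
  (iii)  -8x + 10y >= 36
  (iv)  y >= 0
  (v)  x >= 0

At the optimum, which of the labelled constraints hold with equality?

Feasible corners and z = -2x + 12y:
  (962/79, 1054/79) → z = 10724/79
  (0, 232/11) → z = 2784/11
  (136/27, 206/27) → z = 2200/27
  (0, 38/3) → z = 152

The maximum is at (0, 232/11). Substituting into each constraint, equality holds for (i) and (v); the remaining constraints have slack.

(i) and (v)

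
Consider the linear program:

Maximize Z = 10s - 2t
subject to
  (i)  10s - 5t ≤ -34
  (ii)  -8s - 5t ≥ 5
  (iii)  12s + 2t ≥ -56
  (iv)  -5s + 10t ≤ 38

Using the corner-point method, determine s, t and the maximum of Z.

Vertices and Z = 10s - 2t:
  (-13/6, 37/15) → Z = -133/5
  (-87/20, -19/10) → Z = -397/10
  (-16/7, 93/35) → Z = -986/35
  (-318/65, 88/65) → Z = -3356/65

s = -13/6, t = 37/15, maximum Z = -133/5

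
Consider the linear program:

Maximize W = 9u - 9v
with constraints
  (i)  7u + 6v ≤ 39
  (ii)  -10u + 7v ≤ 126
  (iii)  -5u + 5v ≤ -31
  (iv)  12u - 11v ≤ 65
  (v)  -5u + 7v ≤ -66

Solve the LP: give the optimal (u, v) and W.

u = -1841/26, v = -1081/13, maximum W = 2889/26

Feasible corners and W = 9u - 9v:
  (-847/15, -188/3) → W = 279/5
  (-1841/26, -1081/13) → W = 2889/26
  (-113/10, -35/2) → W = 279/5
  (-271/29, -467/29) → W = 1764/29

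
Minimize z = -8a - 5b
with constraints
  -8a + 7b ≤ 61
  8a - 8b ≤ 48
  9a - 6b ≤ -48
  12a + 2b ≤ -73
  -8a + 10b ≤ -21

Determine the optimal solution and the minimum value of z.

a = -101/7, b = -191/14, minimum z = 2571/14

Extreme points and z = -8a - 5b:
  (-103, -109) → z = 1369
  (-757/24, -82/3) → z = 389
  (-28, -34) → z = 394
  (-101/7, -191/14) → z = 2571/14

The optimum lies where 9a - 6b = -48 and -8a + 10b = -21.
Solving simultaneously gives a = -101/7, b = -191/14.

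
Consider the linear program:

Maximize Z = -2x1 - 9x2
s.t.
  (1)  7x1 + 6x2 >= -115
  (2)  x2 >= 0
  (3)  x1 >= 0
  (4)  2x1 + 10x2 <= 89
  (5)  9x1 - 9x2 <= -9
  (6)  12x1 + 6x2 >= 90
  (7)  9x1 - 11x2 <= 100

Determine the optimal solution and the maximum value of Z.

Corner points and Z = -2x1 - 9x2:
  (79/12, 91/12) → Z = -977/12
  (61/18, 74/9) → Z = -727/9
  (14/3, 17/3) → Z = -181/3

At the optimal vertex, 9x1 - 9x2 = -9 and 12x1 + 6x2 = 90.
Solving simultaneously gives x1 = 14/3, x2 = 17/3.

x1 = 14/3, x2 = 17/3, maximum Z = -181/3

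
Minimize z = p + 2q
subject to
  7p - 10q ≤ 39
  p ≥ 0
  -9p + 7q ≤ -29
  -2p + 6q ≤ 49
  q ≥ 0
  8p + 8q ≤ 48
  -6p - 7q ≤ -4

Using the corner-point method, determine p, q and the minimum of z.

Corner points and z = p + 2q:
  (39/7, 0) → z = 39/7
  (99/17, 3/17) → z = 105/17
  (29/9, 0) → z = 29/9
  (71/16, 25/16) → z = 121/16

The binding constraints are -9p + 7q = -29 and q = 0.
Solving simultaneously gives p = 29/9, q = 0.

p = 29/9, q = 0, minimum z = 29/9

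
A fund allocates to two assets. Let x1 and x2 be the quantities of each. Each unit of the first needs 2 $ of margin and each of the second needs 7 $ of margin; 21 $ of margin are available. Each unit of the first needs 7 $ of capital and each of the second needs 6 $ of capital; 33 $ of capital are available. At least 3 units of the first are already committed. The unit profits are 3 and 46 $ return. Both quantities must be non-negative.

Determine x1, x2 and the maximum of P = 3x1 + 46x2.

x1 = 3, x2 = 2, maximum P = 101

Feasible corners and P = 3x1 + 46x2:
  (33/7, 0) → P = 99/7
  (3, 0) → P = 9
  (3, 2) → P = 101

The optimum lies where 7x1 + 6x2 = 33 and x1 = 3.
Solving simultaneously gives x1 = 3, x2 = 2.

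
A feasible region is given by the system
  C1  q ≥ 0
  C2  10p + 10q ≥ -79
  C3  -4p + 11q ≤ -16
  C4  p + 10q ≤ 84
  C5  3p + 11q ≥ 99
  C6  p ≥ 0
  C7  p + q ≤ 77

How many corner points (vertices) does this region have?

Of the 20 pairwise boundary intersections, those satisfying every inequality are:
  (33, 0)
  (77, 0)
  (1084/51, 320/51)
  (115/7, 348/77)
  (686/9, 7/9)

5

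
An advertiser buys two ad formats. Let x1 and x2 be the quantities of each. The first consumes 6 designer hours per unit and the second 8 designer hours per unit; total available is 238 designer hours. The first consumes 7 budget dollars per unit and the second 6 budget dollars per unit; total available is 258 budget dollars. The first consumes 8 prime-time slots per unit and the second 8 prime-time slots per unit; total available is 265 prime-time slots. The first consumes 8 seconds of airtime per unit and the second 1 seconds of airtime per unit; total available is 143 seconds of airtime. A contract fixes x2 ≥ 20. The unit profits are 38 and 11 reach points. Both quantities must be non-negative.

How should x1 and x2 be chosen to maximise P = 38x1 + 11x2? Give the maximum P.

x1 = 13, x2 = 20, maximum P = 714

Feasible corners and P = 38x1 + 11x2:
  (0, 119/4) → P = 1309/4
  (0, 20) → P = 220
  (13, 20) → P = 714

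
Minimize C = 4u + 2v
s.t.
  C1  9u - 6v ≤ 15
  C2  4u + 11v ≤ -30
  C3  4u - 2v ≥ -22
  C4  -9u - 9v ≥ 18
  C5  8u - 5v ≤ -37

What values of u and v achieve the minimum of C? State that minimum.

Corner points and C = 4u + 2v:
  (-151/26, -8/13) → C = -318/13
  (-557/108, -23/27) → C = -67/3
  (-9, -7) → C = -50

At the optimal vertex, 4u - 2v = -22 and 8u - 5v = -37.
Solving simultaneously gives u = -9, v = -7.

u = -9, v = -7, minimum C = -50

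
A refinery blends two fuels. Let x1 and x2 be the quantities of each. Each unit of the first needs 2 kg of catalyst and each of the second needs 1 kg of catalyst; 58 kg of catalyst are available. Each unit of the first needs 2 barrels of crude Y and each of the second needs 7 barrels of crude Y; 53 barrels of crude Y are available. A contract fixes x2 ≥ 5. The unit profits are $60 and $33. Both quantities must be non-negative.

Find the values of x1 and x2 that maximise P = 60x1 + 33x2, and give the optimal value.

x1 = 9, x2 = 5, maximum P = 705

Vertices and P = 60x1 + 33x2:
  (0, 53/7) → P = 1749/7
  (0, 5) → P = 165
  (9, 5) → P = 705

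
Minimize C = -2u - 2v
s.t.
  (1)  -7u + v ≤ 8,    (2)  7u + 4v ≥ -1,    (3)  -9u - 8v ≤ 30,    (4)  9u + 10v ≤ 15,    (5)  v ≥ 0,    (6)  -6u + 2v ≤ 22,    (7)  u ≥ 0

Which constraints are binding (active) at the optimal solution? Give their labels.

(4) and (5)

Corner points and C = -2u - 2v:
  (5/3, 0) → C = -10/3
  (0, 3/2) → C = -3
  (0, 0) → C = 0

The minimum is at (5/3, 0). Substituting into each constraint, equality holds for (4) and (5); the remaining constraints have slack.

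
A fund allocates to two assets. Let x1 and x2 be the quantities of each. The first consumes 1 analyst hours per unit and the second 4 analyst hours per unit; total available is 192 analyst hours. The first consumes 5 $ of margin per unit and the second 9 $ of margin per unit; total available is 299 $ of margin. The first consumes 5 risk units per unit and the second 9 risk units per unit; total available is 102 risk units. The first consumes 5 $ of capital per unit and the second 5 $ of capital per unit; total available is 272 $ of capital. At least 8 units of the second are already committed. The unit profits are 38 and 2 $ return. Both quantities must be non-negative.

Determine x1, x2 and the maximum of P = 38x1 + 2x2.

Corner points and P = 38x1 + 2x2:
  (0, 34/3) → P = 68/3
  (0, 8) → P = 16
  (6, 8) → P = 244

The binding constraints are 5x1 + 9x2 = 102 and x2 = 8.
Solving simultaneously gives x1 = 6, x2 = 8.

x1 = 6, x2 = 8, maximum P = 244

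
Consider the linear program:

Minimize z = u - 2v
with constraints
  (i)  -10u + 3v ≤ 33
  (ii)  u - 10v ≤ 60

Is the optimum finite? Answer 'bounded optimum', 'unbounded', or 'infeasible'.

unbounded

From the feasible point (-510/97, -633/97), moving in the direction (3, 10) keeps every constraint satisfied while z decreases without bound.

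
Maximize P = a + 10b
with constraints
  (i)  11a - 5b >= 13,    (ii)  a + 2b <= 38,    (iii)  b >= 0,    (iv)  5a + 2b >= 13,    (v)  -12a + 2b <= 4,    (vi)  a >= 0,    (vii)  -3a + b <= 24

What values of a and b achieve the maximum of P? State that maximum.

Vertices and P = a + 10b:
  (8, 15) → P = 158
  (91/47, 78/47) → P = 871/47
  (38, 0) → P = 38
  (13/5, 0) → P = 13/5

a = 8, b = 15, maximum P = 158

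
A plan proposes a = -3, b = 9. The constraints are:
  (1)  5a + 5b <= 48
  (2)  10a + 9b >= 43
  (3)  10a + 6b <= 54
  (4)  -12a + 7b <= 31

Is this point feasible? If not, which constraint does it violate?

Constraint (4): -12a + 7b = 99, which is not ≤ 31. All other constraints are satisfied.

not feasible — violates (4)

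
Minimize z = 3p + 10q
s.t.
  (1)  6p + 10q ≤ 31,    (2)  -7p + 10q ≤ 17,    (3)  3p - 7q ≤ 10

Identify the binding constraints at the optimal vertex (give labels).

(2) and (3)

Extreme points and z = 3p + 10q:
  (14/13, 319/130) → z = 361/13
  (317/72, 11/24) → z = 427/24
  (-219/19, -121/19) → z = -1867/19

The minimum is at (-219/19, -121/19). Substituting into each constraint, equality holds for (2) and (3); the remaining constraints have slack.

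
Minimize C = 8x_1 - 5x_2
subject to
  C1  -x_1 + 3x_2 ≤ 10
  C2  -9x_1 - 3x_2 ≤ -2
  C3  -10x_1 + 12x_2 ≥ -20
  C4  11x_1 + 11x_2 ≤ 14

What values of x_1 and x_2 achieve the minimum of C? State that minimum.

Vertices and C = 8x_1 - 5x_2:
  (14/23, -80/69) → C = 32/3
  (-10/33, 52/33) → C = -340/33
  (194/121, -40/121) → C = 1752/121

At the optimal vertex, -9x_1 - 3x_2 = -2 and 11x_1 + 11x_2 = 14.
Solving simultaneously gives x_1 = -10/33, x_2 = 52/33.

x_1 = -10/33, x_2 = 52/33, minimum C = -340/33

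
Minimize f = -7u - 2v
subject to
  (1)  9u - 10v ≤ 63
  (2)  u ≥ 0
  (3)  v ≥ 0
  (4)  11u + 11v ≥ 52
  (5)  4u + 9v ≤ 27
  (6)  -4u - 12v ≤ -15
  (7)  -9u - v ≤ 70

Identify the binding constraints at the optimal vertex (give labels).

Corner points and f = -7u - 2v:
  (52/11, 0) → f = -364/11
  (27/4, 0) → f = -189/4
  (171/55, 89/55) → f = -25

The minimum is at (27/4, 0). Substituting into each constraint, equality holds for (3) and (5); the remaining constraints have slack.

(3) and (5)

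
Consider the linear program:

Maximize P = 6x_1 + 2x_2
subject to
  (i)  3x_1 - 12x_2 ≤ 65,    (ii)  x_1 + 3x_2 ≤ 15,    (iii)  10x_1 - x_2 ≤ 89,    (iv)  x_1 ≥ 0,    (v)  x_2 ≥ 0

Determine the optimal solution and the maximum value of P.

x_1 = 282/31, x_2 = 61/31, maximum P = 1814/31

Extreme points and P = 6x_1 + 2x_2:
  (282/31, 61/31) → P = 1814/31
  (0, 5) → P = 10
  (89/10, 0) → P = 267/5
  (0, 0) → P = 0

The optimum lies where x_1 + 3x_2 = 15 and 10x_1 - x_2 = 89.
Solving simultaneously gives x_1 = 282/31, x_2 = 61/31.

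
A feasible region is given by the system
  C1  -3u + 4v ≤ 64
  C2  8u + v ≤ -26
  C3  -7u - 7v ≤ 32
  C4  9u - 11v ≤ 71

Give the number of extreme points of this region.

Pairwise boundary intersections that survive every other constraint:
  (-24/5, 62/5)
  (-576/49, 352/49)
  (-150/49, -74/49)

3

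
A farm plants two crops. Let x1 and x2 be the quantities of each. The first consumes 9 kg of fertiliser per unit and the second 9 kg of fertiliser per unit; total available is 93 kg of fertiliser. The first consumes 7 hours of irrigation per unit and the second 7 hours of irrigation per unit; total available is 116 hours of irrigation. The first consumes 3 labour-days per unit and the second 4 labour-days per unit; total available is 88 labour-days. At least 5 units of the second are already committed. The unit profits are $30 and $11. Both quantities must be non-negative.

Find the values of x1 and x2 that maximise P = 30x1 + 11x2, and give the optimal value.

Vertices and P = 30x1 + 11x2:
  (0, 31/3) → P = 341/3
  (0, 5) → P = 55
  (16/3, 5) → P = 215

x1 = 16/3, x2 = 5, maximum P = 215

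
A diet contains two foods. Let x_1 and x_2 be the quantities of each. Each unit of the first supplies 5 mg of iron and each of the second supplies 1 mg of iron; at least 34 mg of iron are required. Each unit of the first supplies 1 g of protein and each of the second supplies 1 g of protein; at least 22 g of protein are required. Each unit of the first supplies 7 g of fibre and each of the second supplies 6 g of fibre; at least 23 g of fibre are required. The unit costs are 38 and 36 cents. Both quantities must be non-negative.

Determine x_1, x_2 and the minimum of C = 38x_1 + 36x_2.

x_1 = 3, x_2 = 19, minimum C = 798

Extreme points and C = 38x_1 + 36x_2:
  (0, 34) → C = 1224
  (22, 0) → C = 836
  (3, 19) → C = 798
The feasible region is unbounded (it extends along (0, 1), (1, 0)), but C strictly increases along every unbounded feasible direction, so there is no improving ray and the minimum is attained at a vertex.

The binding constraints are 5x_1 + x_2 = 34 and x_1 + x_2 = 22.
Solving simultaneously gives x_1 = 3, x_2 = 19.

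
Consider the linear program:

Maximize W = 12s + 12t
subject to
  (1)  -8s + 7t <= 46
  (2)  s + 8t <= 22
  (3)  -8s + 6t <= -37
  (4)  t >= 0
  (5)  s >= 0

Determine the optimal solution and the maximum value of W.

Feasible corners and W = 12s + 12t:
  (214/35, 139/70) → W = 486/5
  (22, 0) → W = 264
  (37/8, 0) → W = 111/2

The binding constraints are s + 8t = 22 and t = 0.
Solving simultaneously gives s = 22, t = 0.

s = 22, t = 0, maximum W = 264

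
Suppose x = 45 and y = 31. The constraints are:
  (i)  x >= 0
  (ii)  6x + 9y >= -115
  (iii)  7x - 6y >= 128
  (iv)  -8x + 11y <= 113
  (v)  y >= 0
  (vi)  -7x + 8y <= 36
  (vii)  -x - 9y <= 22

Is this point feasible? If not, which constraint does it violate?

feasible

(i): 45 ≥ 0 ✓
(ii): 549 ≥ -115 ✓
(iii): 129 ≥ 128 ✓
(iv): -19 ≤ 113 ✓
(v): 31 ≥ 0 ✓
(vi): -67 ≤ 36 ✓
(vii): -324 ≤ 22 ✓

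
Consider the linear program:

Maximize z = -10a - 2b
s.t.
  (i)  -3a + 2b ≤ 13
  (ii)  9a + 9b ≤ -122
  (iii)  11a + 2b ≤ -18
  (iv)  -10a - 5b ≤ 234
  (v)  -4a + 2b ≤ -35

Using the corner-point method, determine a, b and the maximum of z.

a = -293/40, b = -643/20, maximum z = 2751/20

Feasible corners and z = -10a - 2b:
  (54/5, -342/5) → z = 144/5
  (17/15, -457/30) → z = 287/15
  (-293/40, -643/20) → z = 2751/20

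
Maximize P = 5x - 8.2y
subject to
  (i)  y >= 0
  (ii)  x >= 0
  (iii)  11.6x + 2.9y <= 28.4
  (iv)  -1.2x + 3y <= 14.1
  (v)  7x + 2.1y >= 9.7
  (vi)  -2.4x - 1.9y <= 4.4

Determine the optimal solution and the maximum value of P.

x = 71/29, y = 0, maximum P = 355/29

Extreme points and P = 5x - 8.2y:
  (71/29, 0) → P = 355/29
  (97/70, 0) → P = 97/14
  (0, 47/10) → P = -1927/50
  (0, 97/21) → P = -3977/105
  (1477/1276, 1647/319) → P = -233183/6380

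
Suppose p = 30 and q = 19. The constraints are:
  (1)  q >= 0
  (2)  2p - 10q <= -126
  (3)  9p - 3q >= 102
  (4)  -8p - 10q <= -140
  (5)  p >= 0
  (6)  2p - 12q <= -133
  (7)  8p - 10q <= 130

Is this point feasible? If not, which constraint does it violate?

(1): 19 ≥ 0 ✓
(2): -130 ≤ -126 ✓
(3): 213 ≥ 102 ✓
(4): -430 ≤ -140 ✓
(5): 30 ≥ 0 ✓
(6): -168 ≤ -133 ✓
(7): 50 ≤ 130 ✓

feasible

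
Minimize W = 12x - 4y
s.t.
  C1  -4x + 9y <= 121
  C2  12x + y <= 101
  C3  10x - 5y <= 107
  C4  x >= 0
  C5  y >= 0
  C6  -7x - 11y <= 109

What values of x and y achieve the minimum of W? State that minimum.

x = 0, y = 121/9, minimum W = -484/9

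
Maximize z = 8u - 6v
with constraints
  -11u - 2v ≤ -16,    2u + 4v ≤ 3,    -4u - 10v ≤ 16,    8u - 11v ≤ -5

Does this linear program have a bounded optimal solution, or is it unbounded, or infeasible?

The boundaries -11u - 2v = -16 and 2u + 4v = 3 meet at (29/20, 1/40), but that point violates 8u - 11v ≤ -5. Every candidate vertex is excluded by some other constraint, so the feasible region is empty.

infeasible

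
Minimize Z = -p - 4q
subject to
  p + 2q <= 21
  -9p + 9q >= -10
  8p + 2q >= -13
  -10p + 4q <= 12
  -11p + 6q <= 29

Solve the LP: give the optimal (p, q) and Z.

p = 5/2, q = 37/4, minimum Z = -79/2

Feasible corners and Z = -p - 4q:
  (209/27, 179/27) → Z = -925/27
  (5/2, 37/4) → Z = -79/2
  (-97/90, -197/90) → Z = 59/6
  (-19/13, -17/26) → Z = 53/13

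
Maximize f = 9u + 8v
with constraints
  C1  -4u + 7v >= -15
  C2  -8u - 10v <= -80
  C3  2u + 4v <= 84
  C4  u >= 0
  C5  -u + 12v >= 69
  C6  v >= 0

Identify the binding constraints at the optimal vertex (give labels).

Feasible corners and f = 9u + 8v:
  (108/5, 51/5) → f = 276
  (663/41, 291/41) → f = 8295/41
  (0, 8) → f = 64
  (135/53, 316/53) → f = 3743/53
  (0, 21) → f = 168

The maximum is at (108/5, 51/5). Substituting into each constraint, equality holds for C1 and C3; the remaining constraints have slack.

C1 and C3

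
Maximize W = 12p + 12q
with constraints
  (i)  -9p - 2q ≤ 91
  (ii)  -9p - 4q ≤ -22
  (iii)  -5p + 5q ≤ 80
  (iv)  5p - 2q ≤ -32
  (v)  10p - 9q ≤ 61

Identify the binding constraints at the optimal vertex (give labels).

(iii) and (iv)

Corner points and W = 12p + 12q:
  (-42/13, 166/13) → W = 1488/13
  (-42/19, 199/19) → W = 1884/19
  (0, 16) → W = 192

The maximum is at (0, 16). Substituting into each constraint, equality holds for (iii) and (iv); the remaining constraints have slack.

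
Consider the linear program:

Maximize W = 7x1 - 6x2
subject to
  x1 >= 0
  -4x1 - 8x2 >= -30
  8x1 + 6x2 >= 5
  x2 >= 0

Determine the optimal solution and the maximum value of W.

Corner points and W = 7x1 - 6x2:
  (0, 15/4) → W = -45/2
  (0, 5/6) → W = -5
  (15/2, 0) → W = 105/2
  (5/8, 0) → W = 35/8

x1 = 15/2, x2 = 0, maximum W = 105/2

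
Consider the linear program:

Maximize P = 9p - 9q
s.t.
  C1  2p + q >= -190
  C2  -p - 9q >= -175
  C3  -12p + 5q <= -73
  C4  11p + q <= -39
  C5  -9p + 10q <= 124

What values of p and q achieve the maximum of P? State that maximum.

Vertices and P = 9p - 9q:
  (-877/22, -1213/11) → P = 13941/22
  (151/9, -2012/9) → P = 2163
  (-122/67, -1271/67) → P = 10341/67

p = 151/9, q = -2012/9, maximum P = 2163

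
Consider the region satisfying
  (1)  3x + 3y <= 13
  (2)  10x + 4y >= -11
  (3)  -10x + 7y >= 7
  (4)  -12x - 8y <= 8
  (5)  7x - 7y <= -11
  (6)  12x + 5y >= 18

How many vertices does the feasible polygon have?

4

Pairwise boundary intersections that survive every other constraint:
  (70/51, 151/51)
  (-11/21, 34/7)
  (4/3, 61/21)
  (71/119, 258/119)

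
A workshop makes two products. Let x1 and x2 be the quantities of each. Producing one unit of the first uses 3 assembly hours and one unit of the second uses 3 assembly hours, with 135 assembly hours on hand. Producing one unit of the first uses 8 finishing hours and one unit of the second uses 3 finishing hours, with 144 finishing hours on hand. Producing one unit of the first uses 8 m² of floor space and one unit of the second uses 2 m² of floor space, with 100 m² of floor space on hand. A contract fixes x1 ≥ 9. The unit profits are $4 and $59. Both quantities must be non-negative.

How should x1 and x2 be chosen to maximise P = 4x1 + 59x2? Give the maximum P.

x1 = 9, x2 = 14, maximum P = 862

Feasible corners and P = 4x1 + 59x2:
  (25/2, 0) → P = 50
  (9, 0) → P = 36
  (9, 14) → P = 862

The binding constraints are 8x1 + 2x2 = 100 and x1 = 9.
Solving simultaneously gives x1 = 9, x2 = 14.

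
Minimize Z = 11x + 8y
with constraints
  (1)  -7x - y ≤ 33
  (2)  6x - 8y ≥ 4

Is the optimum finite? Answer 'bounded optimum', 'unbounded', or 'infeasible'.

unbounded

From the feasible point (-130/31, -113/31), moving in the direction (1, -7) keeps every constraint satisfied while Z decreases without bound.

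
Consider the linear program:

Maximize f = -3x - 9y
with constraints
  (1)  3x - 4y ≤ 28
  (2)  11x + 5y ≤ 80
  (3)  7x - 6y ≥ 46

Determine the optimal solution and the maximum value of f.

x = 8/5, y = -29/5, maximum f = 237/5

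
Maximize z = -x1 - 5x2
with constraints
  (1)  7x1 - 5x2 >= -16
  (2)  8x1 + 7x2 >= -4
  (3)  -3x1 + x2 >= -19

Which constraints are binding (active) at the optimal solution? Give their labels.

Feasible corners and z = -x1 - 5x2:
  (-132/89, 100/89) → z = -368/89
  (111/8, 181/8) → z = -127
  (129/29, -164/29) → z = 691/29

The maximum is at (129/29, -164/29). Substituting into each constraint, equality holds for (2) and (3); the remaining constraints have slack.

(2) and (3)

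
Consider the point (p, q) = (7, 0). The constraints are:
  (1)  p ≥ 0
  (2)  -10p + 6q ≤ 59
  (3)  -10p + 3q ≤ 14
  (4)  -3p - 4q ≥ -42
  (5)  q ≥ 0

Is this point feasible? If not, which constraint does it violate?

(1): 7 ≥ 0 ✓
(2): -70 ≤ 59 ✓
(3): -70 ≤ 14 ✓
(4): -21 ≥ -42 ✓
(5): 0 ≥ 0 ✓

feasible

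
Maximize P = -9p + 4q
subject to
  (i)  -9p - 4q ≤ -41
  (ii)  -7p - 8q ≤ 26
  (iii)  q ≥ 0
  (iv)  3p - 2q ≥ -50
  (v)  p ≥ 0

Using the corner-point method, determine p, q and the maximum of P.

The feasible region is unbounded (it extends along (2, 3), (1, 0)), but P strictly decreases along every unbounded feasible direction, so there is no improving ray and the maximum is attained at a vertex.

p = 0, q = 25, maximum P = 100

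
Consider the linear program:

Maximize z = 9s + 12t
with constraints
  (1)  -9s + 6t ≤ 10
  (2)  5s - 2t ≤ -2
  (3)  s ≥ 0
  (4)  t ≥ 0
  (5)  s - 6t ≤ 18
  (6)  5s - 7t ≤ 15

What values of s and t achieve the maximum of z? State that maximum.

s = 2/3, t = 8/3, maximum z = 38

Vertices and z = 9s + 12t:
  (2/3, 8/3) → z = 38
  (0, 5/3) → z = 20
  (0, 1) → z = 12

The binding constraints are -9s + 6t = 10 and 5s - 2t = -2.
Solving simultaneously gives s = 2/3, t = 8/3.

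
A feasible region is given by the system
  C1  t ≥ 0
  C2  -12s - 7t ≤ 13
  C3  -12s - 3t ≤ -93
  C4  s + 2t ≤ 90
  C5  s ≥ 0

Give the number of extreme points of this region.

4

Intersecting each pair of boundary lines and keeping only the points that satisfy every inequality leaves:
  (31/4, 0)
  (90, 0)
  (0, 31)
  (0, 45)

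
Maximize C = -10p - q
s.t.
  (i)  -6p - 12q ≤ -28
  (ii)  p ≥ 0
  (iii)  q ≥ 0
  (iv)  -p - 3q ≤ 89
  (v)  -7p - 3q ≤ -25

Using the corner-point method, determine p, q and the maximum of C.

p = 0, q = 25/3, maximum C = -25/3

Extreme points and C = -10p - q:
  (14/3, 0) → C = -140/3
  (36/11, 23/33) → C = -1103/33
  (0, 25/3) → C = -25/3
The feasible region is unbounded (it extends along (0, 1), (1, 0)), but C strictly decreases along every unbounded feasible direction, so there is no improving ray and the maximum is attained at a vertex.

The optimum lies where p = 0 and -7p - 3q = -25.
Solving simultaneously gives p = 0, q = 25/3.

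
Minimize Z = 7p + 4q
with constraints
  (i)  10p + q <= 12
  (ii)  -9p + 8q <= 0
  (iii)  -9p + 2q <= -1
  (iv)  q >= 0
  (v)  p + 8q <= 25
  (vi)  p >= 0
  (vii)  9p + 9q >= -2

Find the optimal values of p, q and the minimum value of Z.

p = 1/9, q = 0, minimum Z = 7/9

Extreme points and Z = 7p + 4q:
  (96/89, 108/89) → Z = 1104/89
  (6/5, 0) → Z = 42/5
  (4/27, 1/6) → Z = 46/27
  (1/9, 0) → Z = 7/9

The optimum lies where -9p + 2q = -1 and q = 0.
Solving simultaneously gives p = 1/9, q = 0.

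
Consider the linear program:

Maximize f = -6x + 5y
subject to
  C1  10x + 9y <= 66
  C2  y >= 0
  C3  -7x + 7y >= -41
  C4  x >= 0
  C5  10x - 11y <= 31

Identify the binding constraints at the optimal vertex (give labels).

Feasible corners and f = -6x + 5y:
  (0, 22/3) → f = 110/3
  (201/40, 7/4) → f = -107/5
  (0, 0) → f = 0
  (31/10, 0) → f = -93/5

The maximum is at (0, 22/3). Substituting into each constraint, equality holds for C1 and C4; the remaining constraints have slack.

C1 and C4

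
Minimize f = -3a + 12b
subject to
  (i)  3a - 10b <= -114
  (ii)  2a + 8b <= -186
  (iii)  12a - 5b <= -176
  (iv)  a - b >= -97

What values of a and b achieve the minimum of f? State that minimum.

a = -856/7, b = -177/7, minimum f = 444/7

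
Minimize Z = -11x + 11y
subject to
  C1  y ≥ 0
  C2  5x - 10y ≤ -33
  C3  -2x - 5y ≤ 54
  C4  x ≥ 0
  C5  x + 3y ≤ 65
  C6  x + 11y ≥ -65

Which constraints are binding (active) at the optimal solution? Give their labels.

Feasible corners and Z = -11x + 11y:
  (0, 33/10) → Z = 363/10
  (551/25, 358/25) → Z = -2123/25
  (0, 65/3) → Z = 715/3

The minimum is at (551/25, 358/25). Substituting into each constraint, equality holds for C2 and C5; the remaining constraints have slack.

C2 and C5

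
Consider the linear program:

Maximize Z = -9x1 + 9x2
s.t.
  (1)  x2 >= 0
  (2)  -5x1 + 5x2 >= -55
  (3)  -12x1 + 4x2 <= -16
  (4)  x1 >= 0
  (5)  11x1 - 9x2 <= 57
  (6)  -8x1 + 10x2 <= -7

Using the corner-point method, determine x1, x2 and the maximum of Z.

Extreme points and Z = -9x1 + 9x2:
  (4/3, 0) → Z = -12
  (57/11, 0) → Z = -513/11
  (3/2, 1/2) → Z = -9
  (507/38, 379/38) → Z = -576/19

The optimum lies where -12x1 + 4x2 = -16 and -8x1 + 10x2 = -7.
Solving simultaneously gives x1 = 3/2, x2 = 1/2.

x1 = 3/2, x2 = 1/2, maximum Z = -9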